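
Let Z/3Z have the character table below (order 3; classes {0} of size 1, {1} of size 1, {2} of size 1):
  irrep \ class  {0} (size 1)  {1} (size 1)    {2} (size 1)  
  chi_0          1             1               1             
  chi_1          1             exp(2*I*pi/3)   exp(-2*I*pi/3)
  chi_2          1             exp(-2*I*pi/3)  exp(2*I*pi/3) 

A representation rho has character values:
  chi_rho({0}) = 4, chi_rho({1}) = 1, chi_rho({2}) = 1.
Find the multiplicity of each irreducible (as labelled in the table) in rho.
Multiplicities: chi_0: 2, chi_1: 1, chi_2: 1.

Details: Use <chi_rho, chi> = (1/|G|) sum_C |C| * chi_rho(C) * conj(chi(C)) with |G| = 3 for each irreducible chi in the table:
  <chi_rho, chi_0> = (1/3)[1*(4)*conj(1) + 1*(1)*conj(1) + 1*(1)*conj(1)]
      = (1/3)[(4) + (1) + (1)] = 6/3 = 2
  <chi_rho, chi_1> = (1/3)[1*(4)*conj(1) + 1*(1)*conj(exp(2*I*pi/3)) + 1*(1)*conj(exp(-2*I*pi/3))]
      = (1/3)[(4) + (1 + 2*exp(-2*I*pi/3) + exp(2*I*pi/3)) + (1 + exp(-2*I*pi/3) + 2*exp(2*I*pi/3))] = 3/3 = 1
  <chi_rho, chi_2> = (1/3)[1*(4)*conj(1) + 1*(1)*conj(exp(-2*I*pi/3)) + 1*(1)*conj(exp(2*I*pi/3))]
      = (1/3)[(4) + (1 + exp(-2*I*pi/3) + 2*exp(2*I*pi/3)) + (1 + 2*exp(-2*I*pi/3) + exp(2*I*pi/3))] = 3/3 = 1
(Exp terms are combined using exp(i*s)*conj(exp(i*t)) = exp(i*(s-t)), and sums of them are collapsed using the identity that for every m > 1 the m distinct m-th roots of unity sum to 0, e.g. 1 + exp(2*I*pi/3) + exp(-2*I*pi/3) = 0.)
Dimension check: dim(rho) = sum (mult * dim) = 2*1 + 1*1 + 1*1 = 4 = chi_rho(e) = 4.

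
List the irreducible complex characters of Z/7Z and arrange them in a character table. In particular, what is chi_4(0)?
Character table of Z/7Z (irreps indexed chi_0,...,chi_6 with chi_k(m) = zeta_7^(k*m), zeta_7 = exp(2*pi*i/7)):
  irrep \ class  {0} (size 1)  {1} (size 1)    {2} (size 1)    {3} (size 1)    {4} (size 1)    {5} (size 1)    {6} (size 1)  
  chi_0          1             1               1               1               1               1               1             
  chi_1          1             exp(2*I*pi/7)   exp(4*I*pi/7)   exp(6*I*pi/7)   exp(-6*I*pi/7)  exp(-4*I*pi/7)  exp(-2*I*pi/7)
  chi_2          1             exp(4*I*pi/7)   exp(-6*I*pi/7)  exp(-2*I*pi/7)  exp(2*I*pi/7)   exp(6*I*pi/7)   exp(-4*I*pi/7)
  chi_3          1             exp(6*I*pi/7)   exp(-2*I*pi/7)  exp(4*I*pi/7)   exp(-4*I*pi/7)  exp(2*I*pi/7)   exp(-6*I*pi/7)
  chi_4          1             exp(-6*I*pi/7)  exp(2*I*pi/7)   exp(-4*I*pi/7)  exp(4*I*pi/7)   exp(-2*I*pi/7)  exp(6*I*pi/7) 
  chi_5          1             exp(-4*I*pi/7)  exp(6*I*pi/7)   exp(2*I*pi/7)   exp(-2*I*pi/7)  exp(-6*I*pi/7)  exp(4*I*pi/7) 
  chi_6          1             exp(-2*I*pi/7)  exp(-4*I*pi/7)  exp(-6*I*pi/7)  exp(6*I*pi/7)   exp(4*I*pi/7)   exp(2*I*pi/7) 

Spot check: chi_4(0) = zeta_7^(4*0) = zeta_7^0 = 1.

Justification: Z/7Z is abelian, so all 7 irreducible complex representations are 1-dimensional. They are given by chi_k(m) = zeta_7^(k*m) for k = 0,...,6. Row orthogonality: sum_m chi_k(m) conj(chi_l(m)) = 7 * [k = l].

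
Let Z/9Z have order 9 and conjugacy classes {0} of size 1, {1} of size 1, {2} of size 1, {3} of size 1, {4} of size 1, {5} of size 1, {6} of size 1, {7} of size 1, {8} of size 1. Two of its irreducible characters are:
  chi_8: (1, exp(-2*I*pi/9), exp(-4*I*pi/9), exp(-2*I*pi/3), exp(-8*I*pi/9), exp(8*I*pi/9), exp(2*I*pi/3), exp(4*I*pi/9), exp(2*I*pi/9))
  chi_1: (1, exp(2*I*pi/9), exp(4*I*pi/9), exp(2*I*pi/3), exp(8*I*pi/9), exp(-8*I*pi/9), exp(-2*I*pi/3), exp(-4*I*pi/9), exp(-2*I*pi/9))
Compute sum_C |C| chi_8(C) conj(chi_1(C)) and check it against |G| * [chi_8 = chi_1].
Sum = 0; so <chi_8, chi_1> = 0 (distinct irreducibles are orthogonal).

Working: Compute term by term over conjugacy classes (|C| * chi_8(C) * conj(chi_1(C))):
  1*(1)*conj(1) + 1*(exp(-2*I*pi/9))*conj(exp(2*I*pi/9)) + 1*(exp(-4*I*pi/9))*conj(exp(4*I*pi/9)) + 1*(exp(-2*I*pi/3))*conj(exp(2*I*pi/3)) + 1*(exp(-8*I*pi/9))*conj(exp(8*I*pi/9)) + 1*(exp(8*I*pi/9))*conj(exp(-8*I*pi/9)) + 1*(exp(2*I*pi/3))*conj(exp(-2*I*pi/3)) + 1*(exp(4*I*pi/9))*conj(exp(-4*I*pi/9)) + 1*(exp(2*I*pi/9))*conj(exp(-2*I*pi/9))
  = (1) + (exp(-4*I*pi/9)) + (exp(-8*I*pi/9)) + (exp(2*I*pi/3)) + (exp(2*I*pi/9)) + (exp(-2*I*pi/9)) + (exp(-2*I*pi/3)) + (exp(8*I*pi/9)) + (exp(4*I*pi/9))
  = 0.
(Exp terms are combined using exp(i*s)*conj(exp(i*t)) = exp(i*(s-t)), and sums of them are collapsed using the identity that for every m > 1 the m distinct m-th roots of unity sum to 0, e.g. 1 + exp(2*I*pi/3) + exp(-2*I*pi/3) = 0.)
Dividing by |G| = 9 gives 0/9 = 0, matching the row-orthogonality relation <chi_8, chi_1> = [chi_8 = chi_1].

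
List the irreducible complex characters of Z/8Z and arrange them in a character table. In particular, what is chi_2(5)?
Character table of Z/8Z (irreps indexed chi_0,...,chi_7 with chi_k(m) = zeta_8^(k*m), zeta_8 = exp(2*pi*i/8)):
  irrep \ class  {0} (size 1)  {1} (size 1)    {2} (size 1)  {3} (size 1)    {4} (size 1)  {5} (size 1)    {6} (size 1)  {7} (size 1)  
  chi_0          1             1               1             1               1             1               1             1             
  chi_1          1             exp(I*pi/4)     I             exp(3*I*pi/4)   -1            exp(-3*I*pi/4)  -I            exp(-I*pi/4)  
  chi_2          1             I               -1            -I              1             I               -1            -I            
  chi_3          1             exp(3*I*pi/4)   -I            exp(I*pi/4)     -1            exp(-I*pi/4)    I             exp(-3*I*pi/4)
  chi_4          1             -1              1             -1              1             -1              1             -1            
  chi_5          1             exp(-3*I*pi/4)  I             exp(-I*pi/4)    -1            exp(I*pi/4)     -I            exp(3*I*pi/4) 
  chi_6          1             -I              -1            I               1             -I              -1            I             
  chi_7          1             exp(-I*pi/4)    -I            exp(-3*I*pi/4)  -1            exp(3*I*pi/4)   I             exp(I*pi/4)   

Spot check: chi_2(5) = zeta_8^(2*5) = zeta_8^10 = I.

Working: Z/8Z is abelian, so all 8 irreducible complex representations are 1-dimensional. They are given by chi_k(m) = zeta_8^(k*m) for k = 0,...,7. Row orthogonality: sum_m chi_k(m) conj(chi_l(m)) = 8 * [k = l].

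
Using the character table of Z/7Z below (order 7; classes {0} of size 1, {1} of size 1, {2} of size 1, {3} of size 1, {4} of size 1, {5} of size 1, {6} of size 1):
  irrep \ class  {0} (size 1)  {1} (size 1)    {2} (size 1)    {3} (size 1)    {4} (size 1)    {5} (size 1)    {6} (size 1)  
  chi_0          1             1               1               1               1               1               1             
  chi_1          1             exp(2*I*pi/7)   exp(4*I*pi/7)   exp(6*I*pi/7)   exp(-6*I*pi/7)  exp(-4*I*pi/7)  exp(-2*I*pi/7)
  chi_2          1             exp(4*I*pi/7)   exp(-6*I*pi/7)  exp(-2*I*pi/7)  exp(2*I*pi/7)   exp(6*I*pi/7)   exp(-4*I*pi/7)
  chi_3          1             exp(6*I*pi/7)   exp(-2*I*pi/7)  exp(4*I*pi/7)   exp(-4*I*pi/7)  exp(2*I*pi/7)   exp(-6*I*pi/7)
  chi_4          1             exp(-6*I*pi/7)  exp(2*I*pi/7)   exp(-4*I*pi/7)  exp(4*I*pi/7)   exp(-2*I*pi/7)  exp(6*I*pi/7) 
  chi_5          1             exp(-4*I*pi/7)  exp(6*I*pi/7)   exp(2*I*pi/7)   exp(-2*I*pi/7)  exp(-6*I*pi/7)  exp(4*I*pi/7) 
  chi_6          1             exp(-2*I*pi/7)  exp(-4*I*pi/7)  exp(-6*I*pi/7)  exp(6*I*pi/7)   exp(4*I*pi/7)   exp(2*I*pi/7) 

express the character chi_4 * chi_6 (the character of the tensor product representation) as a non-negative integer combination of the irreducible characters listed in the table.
chi_4 tensor chi_6 = chi_3 (all other irreducibles have multiplicity 0).

Argument: The character of a tensor product is the pointwise product (chi_4 * chi_6)(C) = chi_4(C) * chi_6(C):
  {0}: (1)*(1), {1}: (exp(-6*I*pi/7))*(exp(-2*I*pi/7)), {2}: (exp(2*I*pi/7))*(exp(-4*I*pi/7)), {3}: (exp(-4*I*pi/7))*(exp(-6*I*pi/7)), {4}: (exp(4*I*pi/7))*(exp(6*I*pi/7)), {5}: (exp(-2*I*pi/7))*(exp(4*I*pi/7)), {6}: (exp(6*I*pi/7))*(exp(2*I*pi/7))
so (chi_4 * chi_6) takes values
  {0} -> 1, {1} -> exp(6*I*pi/7), {2} -> exp(-2*I*pi/7), {3} -> exp(4*I*pi/7), {4} -> exp(-4*I*pi/7), {5} -> exp(2*I*pi/7), {6} -> exp(-6*I*pi/7).
Now take the inner product of this character with each irreducible chi from the table, <chi_4*chi_6, chi> = (1/7) sum_C |C| (chi_4*chi_6)(C) conj(chi(C)):
  <chi_4*chi_6, chi_0> = (1/7)[1*(1)*conj(1) + 1*(exp(6*I*pi/7))*conj(1) + 1*(exp(-2*I*pi/7))*conj(1) + 1*(exp(4*I*pi/7))*conj(1) + 1*(exp(-4*I*pi/7))*conj(1) + 1*(exp(2*I*pi/7))*conj(1) + 1*(exp(-6*I*pi/7))*conj(1)]
      = (1/7)[(1) + (exp(6*I*pi/7)) + (exp(-2*I*pi/7)) + (exp(4*I*pi/7)) + (exp(-4*I*pi/7)) + (exp(2*I*pi/7)) + (exp(-6*I*pi/7))] = 0/7 = 0
  <chi_4*chi_6, chi_1> = (1/7)[1*(1)*conj(1) + 1*(exp(6*I*pi/7))*conj(exp(2*I*pi/7)) + 1*(exp(-2*I*pi/7))*conj(exp(4*I*pi/7)) + 1*(exp(4*I*pi/7))*conj(exp(6*I*pi/7)) + 1*(exp(-4*I*pi/7))*conj(exp(-6*I*pi/7)) + 1*(exp(2*I*pi/7))*conj(exp(-4*I*pi/7)) + 1*(exp(-6*I*pi/7))*conj(exp(-2*I*pi/7))]
      = (1/7)[(1) + (exp(4*I*pi/7)) + (exp(-6*I*pi/7)) + (exp(-2*I*pi/7)) + (exp(2*I*pi/7)) + (exp(6*I*pi/7)) + (exp(-4*I*pi/7))] = 0/7 = 0
  <chi_4*chi_6, chi_2> = (1/7)[1*(1)*conj(1) + 1*(exp(6*I*pi/7))*conj(exp(4*I*pi/7)) + 1*(exp(-2*I*pi/7))*conj(exp(-6*I*pi/7)) + 1*(exp(4*I*pi/7))*conj(exp(-2*I*pi/7)) + 1*(exp(-4*I*pi/7))*conj(exp(2*I*pi/7)) + 1*(exp(2*I*pi/7))*conj(exp(6*I*pi/7)) + 1*(exp(-6*I*pi/7))*conj(exp(-4*I*pi/7))]
      = (1/7)[(1) + (exp(2*I*pi/7)) + (exp(4*I*pi/7)) + (exp(6*I*pi/7)) + (exp(-6*I*pi/7)) + (exp(-4*I*pi/7)) + (exp(-2*I*pi/7))] = 0/7 = 0
  <chi_4*chi_6, chi_3> = (1/7)[1*(1)*conj(1) + 1*(exp(6*I*pi/7))*conj(exp(6*I*pi/7)) + 1*(exp(-2*I*pi/7))*conj(exp(-2*I*pi/7)) + 1*(exp(4*I*pi/7))*conj(exp(4*I*pi/7)) + 1*(exp(-4*I*pi/7))*conj(exp(-4*I*pi/7)) + 1*(exp(2*I*pi/7))*conj(exp(2*I*pi/7)) + 1*(exp(-6*I*pi/7))*conj(exp(-6*I*pi/7))]
      = (1/7)[(1) + (1) + (1) + (1) + (1) + (1) + (1)] = 7/7 = 1
  <chi_4*chi_6, chi_4> = (1/7)[1*(1)*conj(1) + 1*(exp(6*I*pi/7))*conj(exp(-6*I*pi/7)) + 1*(exp(-2*I*pi/7))*conj(exp(2*I*pi/7)) + 1*(exp(4*I*pi/7))*conj(exp(-4*I*pi/7)) + 1*(exp(-4*I*pi/7))*conj(exp(4*I*pi/7)) + 1*(exp(2*I*pi/7))*conj(exp(-2*I*pi/7)) + 1*(exp(-6*I*pi/7))*conj(exp(6*I*pi/7))]
      = (1/7)[(1) + (exp(-2*I*pi/7)) + (exp(-4*I*pi/7)) + (exp(-6*I*pi/7)) + (exp(6*I*pi/7)) + (exp(4*I*pi/7)) + (exp(2*I*pi/7))] = 0/7 = 0
  <chi_4*chi_6, chi_5> = (1/7)[1*(1)*conj(1) + 1*(exp(6*I*pi/7))*conj(exp(-4*I*pi/7)) + 1*(exp(-2*I*pi/7))*conj(exp(6*I*pi/7)) + 1*(exp(4*I*pi/7))*conj(exp(2*I*pi/7)) + 1*(exp(-4*I*pi/7))*conj(exp(-2*I*pi/7)) + 1*(exp(2*I*pi/7))*conj(exp(-6*I*pi/7)) + 1*(exp(-6*I*pi/7))*conj(exp(4*I*pi/7))]
      = (1/7)[(1) + (exp(-4*I*pi/7)) + (exp(6*I*pi/7)) + (exp(2*I*pi/7)) + (exp(-2*I*pi/7)) + (exp(-6*I*pi/7)) + (exp(4*I*pi/7))] = 0/7 = 0
  <chi_4*chi_6, chi_6> = (1/7)[1*(1)*conj(1) + 1*(exp(6*I*pi/7))*conj(exp(-2*I*pi/7)) + 1*(exp(-2*I*pi/7))*conj(exp(-4*I*pi/7)) + 1*(exp(4*I*pi/7))*conj(exp(-6*I*pi/7)) + 1*(exp(-4*I*pi/7))*conj(exp(6*I*pi/7)) + 1*(exp(2*I*pi/7))*conj(exp(4*I*pi/7)) + 1*(exp(-6*I*pi/7))*conj(exp(2*I*pi/7))]
      = (1/7)[(1) + (exp(-6*I*pi/7)) + (exp(2*I*pi/7)) + (exp(-4*I*pi/7)) + (exp(4*I*pi/7)) + (exp(-2*I*pi/7)) + (exp(6*I*pi/7))] = 0/7 = 0
(Exp terms are combined using exp(i*s)*conj(exp(i*t)) = exp(i*(s-t)), and sums of them are collapsed using the identity that for every m > 1 the m distinct m-th roots of unity sum to 0, e.g. 1 + exp(2*I*pi/3) + exp(-2*I*pi/3) = 0.)
Hence the multiplicities are chi_3: 1. Dimension check: dim(chi_4)*dim(chi_6) = 1*1 = 1 and sum (mult * dim) = 1*1 = 1.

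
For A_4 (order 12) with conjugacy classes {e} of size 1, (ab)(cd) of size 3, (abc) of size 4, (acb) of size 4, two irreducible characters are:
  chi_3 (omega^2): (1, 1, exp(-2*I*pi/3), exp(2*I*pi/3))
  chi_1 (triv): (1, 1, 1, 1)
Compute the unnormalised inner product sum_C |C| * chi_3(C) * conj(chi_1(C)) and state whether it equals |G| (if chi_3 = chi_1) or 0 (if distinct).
Sum = 0; so <chi_3, chi_1> = 0 (distinct irreducibles are orthogonal).

Justification: Compute term by term over conjugacy classes (|C| * chi_3(C) * conj(chi_1(C))):
  1*(1)*conj(1) + 3*(1)*conj(1) + 4*(exp(-2*I*pi/3))*conj(1) + 4*(exp(2*I*pi/3))*conj(1)
  = (1) + (3) + (4*exp(-2*I*pi/3)) + (4*exp(2*I*pi/3))
  = 0.
(Exp terms are combined using exp(i*s)*conj(exp(i*t)) = exp(i*(s-t)), and sums of them are collapsed using the identity that for every m > 1 the m distinct m-th roots of unity sum to 0, e.g. 1 + exp(2*I*pi/3) + exp(-2*I*pi/3) = 0.)
Dividing by |G| = 12 gives 0/12 = 0, matching the row-orthogonality relation <chi_3, chi_1> = [chi_3 = chi_1].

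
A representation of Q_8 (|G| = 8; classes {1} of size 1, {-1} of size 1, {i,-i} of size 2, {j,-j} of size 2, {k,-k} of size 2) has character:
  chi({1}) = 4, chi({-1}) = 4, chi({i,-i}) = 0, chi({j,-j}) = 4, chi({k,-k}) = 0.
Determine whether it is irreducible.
Not irreducible (reducible): <chi, chi> = 8 > 1.

Working: <chi, chi> = (1/|G|) sum_C |C| * |chi(C)|^2 = (1/8)[1*|4|^2 + 1*|4|^2 + 2*|0|^2 + 2*|4|^2 + 2*|0|^2]
  = (1/8)[(16) + (16) + (0) + (32) + (0)] = 64/8 = 8.
A character is irreducible iff <chi, chi> = 1, so this representation is reducible.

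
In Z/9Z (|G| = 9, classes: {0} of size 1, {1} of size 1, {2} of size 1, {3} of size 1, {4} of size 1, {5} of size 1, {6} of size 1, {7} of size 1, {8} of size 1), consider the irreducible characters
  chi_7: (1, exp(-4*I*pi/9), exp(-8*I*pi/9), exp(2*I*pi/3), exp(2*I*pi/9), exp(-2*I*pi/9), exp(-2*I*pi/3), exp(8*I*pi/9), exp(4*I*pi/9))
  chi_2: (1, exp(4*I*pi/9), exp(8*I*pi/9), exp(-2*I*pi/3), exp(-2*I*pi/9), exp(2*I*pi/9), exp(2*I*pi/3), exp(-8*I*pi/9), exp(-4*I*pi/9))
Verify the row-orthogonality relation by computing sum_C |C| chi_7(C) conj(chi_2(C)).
Sum = 0; so <chi_7, chi_2> = 0 (distinct irreducibles are orthogonal).

Derivation: Compute term by term over conjugacy classes (|C| * chi_7(C) * conj(chi_2(C))):
  1*(1)*conj(1) + 1*(exp(-4*I*pi/9))*conj(exp(4*I*pi/9)) + 1*(exp(-8*I*pi/9))*conj(exp(8*I*pi/9)) + 1*(exp(2*I*pi/3))*conj(exp(-2*I*pi/3)) + 1*(exp(2*I*pi/9))*conj(exp(-2*I*pi/9)) + 1*(exp(-2*I*pi/9))*conj(exp(2*I*pi/9)) + 1*(exp(-2*I*pi/3))*conj(exp(2*I*pi/3)) + 1*(exp(8*I*pi/9))*conj(exp(-8*I*pi/9)) + 1*(exp(4*I*pi/9))*conj(exp(-4*I*pi/9))
  = (1) + (exp(-8*I*pi/9)) + (exp(2*I*pi/9)) + (exp(-2*I*pi/3)) + (exp(4*I*pi/9)) + (exp(-4*I*pi/9)) + (exp(2*I*pi/3)) + (exp(-2*I*pi/9)) + (exp(8*I*pi/9))
  = 0.
(Exp terms are combined using exp(i*s)*conj(exp(i*t)) = exp(i*(s-t)), and sums of them are collapsed using the identity that for every m > 1 the m distinct m-th roots of unity sum to 0, e.g. 1 + exp(2*I*pi/3) + exp(-2*I*pi/3) = 0.)
Dividing by |G| = 9 gives 0/9 = 0, matching the row-orthogonality relation <chi_7, chi_2> = [chi_7 = chi_2].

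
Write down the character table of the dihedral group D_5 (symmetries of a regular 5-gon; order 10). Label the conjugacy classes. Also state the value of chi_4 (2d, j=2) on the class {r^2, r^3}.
Conjugacy classes: {e} of size 1, {r^1, r^4} of size 2, {r^2, r^3} of size 2, {s, sr, ..., sr^4} of size 5.
Character table:
  irrep \ class              {e} (size 1)  {r^1, r^4} (size 2)  {r^2, r^3} (size 2)  {s, sr, ..., sr^4} (size 5)
  chi_1 (triv)               1             1                    1                    1                          
  chi_2 (sign: r->1, s->-1)  1             1                    1                    -1                         
  chi_3 (2d, j=1)            2             -1/2 + sqrt(5)/2     -sqrt(5)/2 - 1/2     0                          
  chi_4 (2d, j=2)            2             -sqrt(5)/2 - 1/2     -1/2 + sqrt(5)/2     0                          

Spot check: chi_4 (2d, j=2) on {r^2, r^3} = -1/2 + sqrt(5)/2.

D_5 has order 2*5 = 10 with 4 conjugacy classes, hence 4 irreducibles. Sum of squared dims 1 + 1 + 4 + 4 = 10 = |G|. Linear characters come from the abelianisation; the 2-dimensional irreps have character r^k -> 2*cos(2*pi*j*k/5), reflections -> 0.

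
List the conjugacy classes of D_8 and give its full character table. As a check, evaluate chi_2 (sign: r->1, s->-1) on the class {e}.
Conjugacy classes: {e} of size 1, {r^4} of size 1, {r^1, r^7} of size 2, {r^2, r^6} of size 2, {r^3, r^5} of size 2, {s, sr^2, ...} of size 4, {sr, sr^3, ...} of size 4.
Character table:
  irrep \ class              {e} (size 1)  {r^4} (size 1)  {r^1, r^7} (size 2)  {r^2, r^6} (size 2)  {r^3, r^5} (size 2)  {s, sr^2, ...} (size 4)  {sr, sr^3, ...} (size 4)
  chi_1 (triv)               1             1               1                    1                    1                    1                        1                       
  chi_2 (sign: r->1, s->-1)  1             1               1                    1                    1                    -1                       -1                      
  chi_3 (r->-1, s->1)        1             1               -1                   1                    -1                   1                        -1                      
  chi_4 (r->-1, s->-1)       1             1               -1                   1                    -1                   -1                       1                       
  chi_5 (2d, j=1)            2             -2              sqrt(2)              0                    -sqrt(2)             0                        0                       
  chi_6 (2d, j=2)            2             2               0                    -2                   0                    0                        0                       
  chi_7 (2d, j=3)            2             -2              -sqrt(2)             0                    sqrt(2)              0                        0                       

Spot check: chi_2 (sign: r->1, s->-1) on {e} = 1.

Derivation: D_8 has order 2*8 = 16 with 7 conjugacy classes, hence 7 irreducibles. Sum of squared dims 1 + 1 + 1 + 1 + 4 + 4 + 4 = 16 = |G|. Linear characters come from the abelianisation; the 2-dimensional irreps have character r^k -> 2*cos(2*pi*j*k/8), reflections -> 0.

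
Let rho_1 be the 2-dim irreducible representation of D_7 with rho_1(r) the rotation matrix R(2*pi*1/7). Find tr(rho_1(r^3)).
chi_{rho_1}(r^3) = 2*cos(2*pi*1*3/7) = -2*cos(pi/7)

Reasoning: rho_1(r^3) is rotation by angle 2*pi*1*3/7, whose trace is 2*cos(2*pi*1*3/7) = -2*cos(pi/7).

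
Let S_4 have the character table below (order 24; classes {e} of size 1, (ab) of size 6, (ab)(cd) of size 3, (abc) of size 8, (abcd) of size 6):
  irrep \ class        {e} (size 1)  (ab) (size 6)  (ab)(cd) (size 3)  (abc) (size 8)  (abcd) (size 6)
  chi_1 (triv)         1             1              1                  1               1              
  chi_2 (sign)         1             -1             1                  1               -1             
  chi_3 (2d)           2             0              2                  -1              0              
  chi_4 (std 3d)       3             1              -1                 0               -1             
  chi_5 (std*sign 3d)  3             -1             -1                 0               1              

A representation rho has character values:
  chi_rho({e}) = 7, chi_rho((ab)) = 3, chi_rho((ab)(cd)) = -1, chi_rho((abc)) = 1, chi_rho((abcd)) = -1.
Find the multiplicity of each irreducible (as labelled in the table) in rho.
Multiplicities: chi_1: 1, chi_2: 0, chi_3: 0, chi_4: 2, chi_5: 0.

Argument: Use <chi_rho, chi> = (1/|G|) sum_C |C| * chi_rho(C) * conj(chi(C)) with |G| = 24 for each irreducible chi in the table:
  <chi_rho, chi_1> = (1/24)[1*(7)*conj(1) + 6*(3)*conj(1) + 3*(-1)*conj(1) + 8*(1)*conj(1) + 6*(-1)*conj(1)]
      = (1/24)[(7) + (18) + (-3) + (8) + (-6)] = 24/24 = 1
  <chi_rho, chi_2> = (1/24)[1*(7)*conj(1) + 6*(3)*conj(-1) + 3*(-1)*conj(1) + 8*(1)*conj(1) + 6*(-1)*conj(-1)]
      = (1/24)[(7) + (-18) + (-3) + (8) + (6)] = 0/24 = 0
  <chi_rho, chi_3> = (1/24)[1*(7)*conj(2) + 6*(3)*conj(0) + 3*(-1)*conj(2) + 8*(1)*conj(-1) + 6*(-1)*conj(0)]
      = (1/24)[(14) + (0) + (-6) + (-8) + (0)] = 0/24 = 0
  <chi_rho, chi_4> = (1/24)[1*(7)*conj(3) + 6*(3)*conj(1) + 3*(-1)*conj(-1) + 8*(1)*conj(0) + 6*(-1)*conj(-1)]
      = (1/24)[(21) + (18) + (3) + (0) + (6)] = 48/24 = 2
  <chi_rho, chi_5> = (1/24)[1*(7)*conj(3) + 6*(3)*conj(-1) + 3*(-1)*conj(-1) + 8*(1)*conj(0) + 6*(-1)*conj(1)]
      = (1/24)[(21) + (-18) + (3) + (0) + (-6)] = 0/24 = 0
Dimension check: dim(rho) = sum (mult * dim) = 1*1 + 0*1 + 0*2 + 2*3 + 0*3 = 7 = chi_rho(e) = 7.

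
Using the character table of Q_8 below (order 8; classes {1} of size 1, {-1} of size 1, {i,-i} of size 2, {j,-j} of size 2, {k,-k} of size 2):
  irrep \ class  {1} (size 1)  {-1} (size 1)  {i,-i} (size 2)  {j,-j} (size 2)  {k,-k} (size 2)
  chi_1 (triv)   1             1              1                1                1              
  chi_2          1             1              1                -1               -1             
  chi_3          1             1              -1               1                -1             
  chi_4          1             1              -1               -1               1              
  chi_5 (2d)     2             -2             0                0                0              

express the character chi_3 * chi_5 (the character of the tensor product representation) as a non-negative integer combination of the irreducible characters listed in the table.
chi_3 tensor chi_5 = chi_5 (all other irreducibles have multiplicity 0).

Justification: The character of a tensor product is the pointwise product (chi_3 * chi_5)(C) = chi_3(C) * chi_5(C):
  {1}: (1)*(2), {-1}: (1)*(-2), {i,-i}: (-1)*(0), {j,-j}: (1)*(0), {k,-k}: (-1)*(0)
so (chi_3 * chi_5) takes values
  {1} -> 2, {-1} -> -2, {i,-i} -> 0, {j,-j} -> 0, {k,-k} -> 0.
Now take the inner product of this character with each irreducible chi from the table, <chi_3*chi_5, chi> = (1/8) sum_C |C| (chi_3*chi_5)(C) conj(chi(C)):
  <chi_3*chi_5, chi_1> = (1/8)[1*(2)*conj(1) + 1*(-2)*conj(1) + 2*(0)*conj(1) + 2*(0)*conj(1) + 2*(0)*conj(1)]
      = (1/8)[(2) + (-2) + (0) + (0) + (0)] = 0/8 = 0
  <chi_3*chi_5, chi_2> = (1/8)[1*(2)*conj(1) + 1*(-2)*conj(1) + 2*(0)*conj(1) + 2*(0)*conj(-1) + 2*(0)*conj(-1)]
      = (1/8)[(2) + (-2) + (0) + (0) + (0)] = 0/8 = 0
  <chi_3*chi_5, chi_3> = (1/8)[1*(2)*conj(1) + 1*(-2)*conj(1) + 2*(0)*conj(-1) + 2*(0)*conj(1) + 2*(0)*conj(-1)]
      = (1/8)[(2) + (-2) + (0) + (0) + (0)] = 0/8 = 0
  <chi_3*chi_5, chi_4> = (1/8)[1*(2)*conj(1) + 1*(-2)*conj(1) + 2*(0)*conj(-1) + 2*(0)*conj(-1) + 2*(0)*conj(1)]
      = (1/8)[(2) + (-2) + (0) + (0) + (0)] = 0/8 = 0
  <chi_3*chi_5, chi_5> = (1/8)[1*(2)*conj(2) + 1*(-2)*conj(-2) + 2*(0)*conj(0) + 2*(0)*conj(0) + 2*(0)*conj(0)]
      = (1/8)[(4) + (4) + (0) + (0) + (0)] = 8/8 = 1
Hence the multiplicities are chi_5: 1. Dimension check: dim(chi_3)*dim(chi_5) = 1*2 = 2 and sum (mult * dim) = 1*2 = 2.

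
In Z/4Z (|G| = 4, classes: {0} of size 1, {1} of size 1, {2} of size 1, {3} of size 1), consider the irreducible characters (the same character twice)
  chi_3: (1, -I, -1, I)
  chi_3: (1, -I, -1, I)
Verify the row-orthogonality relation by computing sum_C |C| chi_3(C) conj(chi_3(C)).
Sum = 4 = |G| = 4; so <chi_3, chi_3> = 1 (norm-1 confirms irreducibility).

Proof sketch: Compute term by term over conjugacy classes (|C| * chi_3(C) * conj(chi_3(C))):
  1*(1)*conj(1) + 1*(-I)*conj(-I) + 1*(-1)*conj(-1) + 1*(I)*conj(I)
  = (1) + (1) + (1) + (1)
  = 4.
(Exp terms are combined using exp(i*s)*conj(exp(i*t)) = exp(i*(s-t)), and sums of them are collapsed using the identity that for every m > 1 the m distinct m-th roots of unity sum to 0, e.g. 1 + exp(2*I*pi/3) + exp(-2*I*pi/3) = 0.)
Dividing by |G| = 4 gives 4/4 = 1, matching the row-orthogonality relation <chi_3, chi_3> = [chi_3 = chi_3].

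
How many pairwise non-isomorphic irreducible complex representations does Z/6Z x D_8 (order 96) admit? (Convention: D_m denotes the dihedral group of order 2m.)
42

Derivation: The number of irreducible complex representations of a finite group equals its number of conjugacy classes. For a direct product, #classes(G x H) = #classes(G) * #classes(H). Z/6Z has 6 classes (abelian), D_8 has 7 classes, so 6 * 7 = 42, so Z/6Z x D_8 (order 96) has exactly 42 irreducible complex representations.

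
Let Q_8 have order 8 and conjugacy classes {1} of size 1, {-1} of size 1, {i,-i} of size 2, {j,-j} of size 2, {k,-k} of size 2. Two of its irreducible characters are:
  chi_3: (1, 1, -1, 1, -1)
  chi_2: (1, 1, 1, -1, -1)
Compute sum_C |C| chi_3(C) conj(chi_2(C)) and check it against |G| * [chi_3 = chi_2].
Sum = 0; so <chi_3, chi_2> = 0 (distinct irreducibles are orthogonal).

Justification: Compute term by term over conjugacy classes (|C| * chi_3(C) * conj(chi_2(C))):
  1*(1)*conj(1) + 1*(1)*conj(1) + 2*(-1)*conj(1) + 2*(1)*conj(-1) + 2*(-1)*conj(-1)
  = (1) + (1) + (-2) + (-2) + (2)
  = 0.
Dividing by |G| = 8 gives 0/8 = 0, matching the row-orthogonality relation <chi_3, chi_2> = [chi_3 = chi_2].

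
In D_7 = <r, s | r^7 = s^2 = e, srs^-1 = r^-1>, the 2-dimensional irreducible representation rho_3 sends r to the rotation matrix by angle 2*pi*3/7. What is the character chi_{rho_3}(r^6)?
chi_{rho_3}(r^6) = 2*cos(2*pi*3*6/7) = -2*cos(pi/7)

Details: rho_3(r^6) is rotation by angle 2*pi*3*6/7, whose trace is 2*cos(2*pi*3*6/7) = -2*cos(pi/7).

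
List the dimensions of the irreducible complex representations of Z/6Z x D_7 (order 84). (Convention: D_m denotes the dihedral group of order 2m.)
Dimensions: 1, 1, 1, 1, 1, 1, 1, 1, 1, 1, 1, 1, 2, 2, 2, 2, 2, 2, 2, 2, 2, 2, 2, 2, 2, 2, 2, 2, 2, 2

Details: There are 30 irreducibles (= number of conjugacy classes). Their dimensions d_i satisfy sum d_i^2 = |G| = 84: 1 + 1 + 1 + 1 + 1 + 1 + 1 + 1 + 1 + 1 + 1 + 1 + 4 + 4 + 4 + 4 + 4 + 4 + 4 + 4 + 4 + 4 + 4 + 4 + 4 + 4 + 4 + 4 + 4 + 4 = 84. (For the product with Z/6Z: each of the 6 1-dim characters of Z/6Z tensors with each irrep of D_7, giving 6 copies of each D_7-dimension.)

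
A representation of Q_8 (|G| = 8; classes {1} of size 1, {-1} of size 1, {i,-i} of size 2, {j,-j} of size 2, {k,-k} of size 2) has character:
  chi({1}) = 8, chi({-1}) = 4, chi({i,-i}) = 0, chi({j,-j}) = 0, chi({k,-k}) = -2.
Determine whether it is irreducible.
Not irreducible (reducible): <chi, chi> = 11 > 1.

Working: <chi, chi> = (1/|G|) sum_C |C| * |chi(C)|^2 = (1/8)[1*|8|^2 + 1*|4|^2 + 2*|0|^2 + 2*|0|^2 + 2*|-2|^2]
  = (1/8)[(64) + (16) + (0) + (0) + (8)] = 88/8 = 11.
A character is irreducible iff <chi, chi> = 1, so this representation is reducible.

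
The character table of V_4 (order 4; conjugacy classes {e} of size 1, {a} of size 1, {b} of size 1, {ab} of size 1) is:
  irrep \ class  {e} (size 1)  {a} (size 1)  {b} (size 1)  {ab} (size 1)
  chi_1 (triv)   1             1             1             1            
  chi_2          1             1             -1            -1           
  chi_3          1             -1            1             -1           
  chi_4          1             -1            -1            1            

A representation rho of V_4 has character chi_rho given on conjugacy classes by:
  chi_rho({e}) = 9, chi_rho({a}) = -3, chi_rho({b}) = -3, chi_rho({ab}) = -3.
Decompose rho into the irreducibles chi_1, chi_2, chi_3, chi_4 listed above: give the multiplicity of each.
Multiplicities: chi_1: 0, chi_2: 3, chi_3: 3, chi_4: 3.

Proof sketch: Use <chi_rho, chi> = (1/|G|) sum_C |C| * chi_rho(C) * conj(chi(C)) with |G| = 4 for each irreducible chi in the table:
  <chi_rho, chi_1> = (1/4)[1*(9)*conj(1) + 1*(-3)*conj(1) + 1*(-3)*conj(1) + 1*(-3)*conj(1)]
      = (1/4)[(9) + (-3) + (-3) + (-3)] = 0/4 = 0
  <chi_rho, chi_2> = (1/4)[1*(9)*conj(1) + 1*(-3)*conj(1) + 1*(-3)*conj(-1) + 1*(-3)*conj(-1)]
      = (1/4)[(9) + (-3) + (3) + (3)] = 12/4 = 3
  <chi_rho, chi_3> = (1/4)[1*(9)*conj(1) + 1*(-3)*conj(-1) + 1*(-3)*conj(1) + 1*(-3)*conj(-1)]
      = (1/4)[(9) + (3) + (-3) + (3)] = 12/4 = 3
  <chi_rho, chi_4> = (1/4)[1*(9)*conj(1) + 1*(-3)*conj(-1) + 1*(-3)*conj(-1) + 1*(-3)*conj(1)]
      = (1/4)[(9) + (3) + (3) + (-3)] = 12/4 = 3
Dimension check: dim(rho) = sum (mult * dim) = 0*1 + 3*1 + 3*1 + 3*1 = 9 = chi_rho(e) = 9.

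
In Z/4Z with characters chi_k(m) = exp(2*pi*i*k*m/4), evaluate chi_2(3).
chi_2(3) = zeta_4^6 = -1

Argument: chi_2(3) = zeta_4^(2*3) = zeta_4^6. Since zeta_4^4 = 1, this equals zeta_4^2 = exp(2*pi*i*2/4) = -1.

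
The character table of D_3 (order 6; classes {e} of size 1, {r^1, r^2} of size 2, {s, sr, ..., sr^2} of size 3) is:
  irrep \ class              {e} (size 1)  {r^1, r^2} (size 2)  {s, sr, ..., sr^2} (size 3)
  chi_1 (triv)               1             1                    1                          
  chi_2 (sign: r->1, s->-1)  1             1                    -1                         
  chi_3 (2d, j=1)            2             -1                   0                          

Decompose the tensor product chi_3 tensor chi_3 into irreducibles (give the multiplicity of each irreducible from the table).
chi_3 tensor chi_3 = chi_1 + chi_2 + chi_3 (all other irreducibles have multiplicity 0).

Argument: The character of a tensor product is the pointwise product (chi_3 * chi_3)(C) = chi_3(C) * chi_3(C):
  {e}: (2)*(2), {r^1, r^2}: (-1)*(-1), {s, sr, ..., sr^2}: (0)*(0)
so (chi_3 * chi_3) takes values
  {e} -> 4, {r^1, r^2} -> 1, {s, sr, ..., sr^2} -> 0.
Now take the inner product of this character with each irreducible chi from the table, <chi_3*chi_3, chi> = (1/6) sum_C |C| (chi_3*chi_3)(C) conj(chi(C)):
  <chi_3*chi_3, chi_1> = (1/6)[1*(4)*conj(1) + 2*(1)*conj(1) + 3*(0)*conj(1)]
      = (1/6)[(4) + (2) + (0)] = 6/6 = 1
  <chi_3*chi_3, chi_2> = (1/6)[1*(4)*conj(1) + 2*(1)*conj(1) + 3*(0)*conj(-1)]
      = (1/6)[(4) + (2) + (0)] = 6/6 = 1
  <chi_3*chi_3, chi_3> = (1/6)[1*(4)*conj(2) + 2*(1)*conj(-1) + 3*(0)*conj(0)]
      = (1/6)[(8) + (-2) + (0)] = 6/6 = 1
Hence the multiplicities are chi_1: 1, chi_2: 1, chi_3: 1. Dimension check: dim(chi_3)*dim(chi_3) = 2*2 = 4 and sum (mult * dim) = 1*1 + 1*1 + 1*2 = 4.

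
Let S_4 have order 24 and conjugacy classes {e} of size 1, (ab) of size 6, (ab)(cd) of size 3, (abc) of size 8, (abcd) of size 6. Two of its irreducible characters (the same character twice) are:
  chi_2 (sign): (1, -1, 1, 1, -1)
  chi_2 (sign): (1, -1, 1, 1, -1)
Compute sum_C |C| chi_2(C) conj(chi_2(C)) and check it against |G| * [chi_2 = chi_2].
Sum = 24 = |G| = 24; so <chi_2, chi_2> = 1 (norm-1 confirms irreducibility).

Details: Compute term by term over conjugacy classes (|C| * chi_2(C) * conj(chi_2(C))):
  1*(1)*conj(1) + 6*(-1)*conj(-1) + 3*(1)*conj(1) + 8*(1)*conj(1) + 6*(-1)*conj(-1)
  = (1) + (6) + (3) + (8) + (6)
  = 24.
Dividing by |G| = 24 gives 24/24 = 1, matching the row-orthogonality relation <chi_2, chi_2> = [chi_2 = chi_2].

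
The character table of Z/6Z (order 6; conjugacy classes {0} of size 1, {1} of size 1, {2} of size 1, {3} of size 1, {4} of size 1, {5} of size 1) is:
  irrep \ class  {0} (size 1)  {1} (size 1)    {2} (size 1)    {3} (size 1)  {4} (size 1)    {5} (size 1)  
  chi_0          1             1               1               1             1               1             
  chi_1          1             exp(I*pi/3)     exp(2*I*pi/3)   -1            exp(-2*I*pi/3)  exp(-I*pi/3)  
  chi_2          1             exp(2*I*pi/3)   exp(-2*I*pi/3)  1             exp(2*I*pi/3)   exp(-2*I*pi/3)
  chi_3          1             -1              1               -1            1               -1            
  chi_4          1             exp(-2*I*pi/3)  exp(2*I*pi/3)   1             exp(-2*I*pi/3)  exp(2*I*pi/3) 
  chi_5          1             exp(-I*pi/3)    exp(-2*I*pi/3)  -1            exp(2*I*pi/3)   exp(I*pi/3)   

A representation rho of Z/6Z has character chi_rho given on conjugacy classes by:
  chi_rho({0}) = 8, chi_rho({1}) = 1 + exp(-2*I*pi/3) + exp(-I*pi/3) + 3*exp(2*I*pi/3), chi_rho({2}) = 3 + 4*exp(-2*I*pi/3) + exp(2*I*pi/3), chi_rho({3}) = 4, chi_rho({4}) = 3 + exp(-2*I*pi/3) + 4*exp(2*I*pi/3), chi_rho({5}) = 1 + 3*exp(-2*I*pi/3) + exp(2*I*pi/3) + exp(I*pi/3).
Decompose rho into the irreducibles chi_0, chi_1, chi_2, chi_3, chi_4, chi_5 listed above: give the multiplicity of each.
Multiplicities: chi_0: 2, chi_1: 0, chi_2: 3, chi_3: 1, chi_4: 1, chi_5: 1.

Solution. Use <chi_rho, chi> = (1/|G|) sum_C |C| * chi_rho(C) * conj(chi(C)) with |G| = 6 for each irreducible chi in the table:
  <chi_rho, chi_0> = (1/6)[1*(8)*conj(1) + 1*(1 + exp(-2*I*pi/3) + exp(-I*pi/3) + 3*exp(2*I*pi/3))*conj(1) + 1*(3 + 4*exp(-2*I*pi/3) + exp(2*I*pi/3))*conj(1) + 1*(4)*conj(1) + 1*(3 + exp(-2*I*pi/3) + 4*exp(2*I*pi/3))*conj(1) + 1*(1 + 3*exp(-2*I*pi/3) + exp(2*I*pi/3) + exp(I*pi/3))*conj(1)]
      = (1/6)[(8) + (1 + exp(-2*I*pi/3) + exp(-I*pi/3) + 3*exp(2*I*pi/3)) + (3 + 4*exp(-2*I*pi/3) + exp(2*I*pi/3)) + (4) + (3 + exp(-2*I*pi/3) + 4*exp(2*I*pi/3)) + (1 + 3*exp(-2*I*pi/3) + exp(2*I*pi/3) + exp(I*pi/3))] = 12/6 = 2
  <chi_rho, chi_1> = (1/6)[1*(8)*conj(1) + 1*(1 + exp(-2*I*pi/3) + exp(-I*pi/3) + 3*exp(2*I*pi/3))*conj(exp(I*pi/3)) + 1*(3 + 4*exp(-2*I*pi/3) + exp(2*I*pi/3))*conj(exp(2*I*pi/3)) + 1*(4)*conj(-1) + 1*(3 + exp(-2*I*pi/3) + 4*exp(2*I*pi/3))*conj(exp(-2*I*pi/3)) + 1*(1 + 3*exp(-2*I*pi/3) + exp(2*I*pi/3) + exp(I*pi/3))*conj(exp(-I*pi/3))]
      = (1/6)[(8) + (-1 + exp(-2*I*pi/3) + exp(-I*pi/3) + 3*exp(I*pi/3)) + (1 + 3*exp(-2*I*pi/3) + 4*exp(2*I*pi/3)) + (-4) + (1 + 4*exp(-2*I*pi/3) + 3*exp(2*I*pi/3)) + (-1 + 3*exp(-I*pi/3) + exp(2*I*pi/3) + exp(I*pi/3))] = 0/6 = 0
  <chi_rho, chi_2> = (1/6)[1*(8)*conj(1) + 1*(1 + exp(-2*I*pi/3) + exp(-I*pi/3) + 3*exp(2*I*pi/3))*conj(exp(2*I*pi/3)) + 1*(3 + 4*exp(-2*I*pi/3) + exp(2*I*pi/3))*conj(exp(-2*I*pi/3)) + 1*(4)*conj(1) + 1*(3 + exp(-2*I*pi/3) + 4*exp(2*I*pi/3))*conj(exp(2*I*pi/3)) + 1*(1 + 3*exp(-2*I*pi/3) + exp(2*I*pi/3) + exp(I*pi/3))*conj(exp(-2*I*pi/3))]
      = (1/6)[(8) + (1) + (4 + exp(-2*I*pi/3) + 3*exp(2*I*pi/3)) + (4) + (4 + 3*exp(-2*I*pi/3) + exp(2*I*pi/3)) + (1)] = 18/6 = 3
  <chi_rho, chi_3> = (1/6)[1*(8)*conj(1) + 1*(1 + exp(-2*I*pi/3) + exp(-I*pi/3) + 3*exp(2*I*pi/3))*conj(-1) + 1*(3 + 4*exp(-2*I*pi/3) + exp(2*I*pi/3))*conj(1) + 1*(4)*conj(-1) + 1*(3 + exp(-2*I*pi/3) + 4*exp(2*I*pi/3))*conj(1) + 1*(1 + 3*exp(-2*I*pi/3) + exp(2*I*pi/3) + exp(I*pi/3))*conj(-1)]
      = (1/6)[(8) + (-1 - 3*exp(2*I*pi/3) - exp(-I*pi/3) - exp(-2*I*pi/3)) + (3 + 4*exp(-2*I*pi/3) + exp(2*I*pi/3)) + (-4) + (3 + exp(-2*I*pi/3) + 4*exp(2*I*pi/3)) + (-1 - exp(I*pi/3) - exp(2*I*pi/3) - 3*exp(-2*I*pi/3))] = 6/6 = 1
  <chi_rho, chi_4> = (1/6)[1*(8)*conj(1) + 1*(1 + exp(-2*I*pi/3) + exp(-I*pi/3) + 3*exp(2*I*pi/3))*conj(exp(-2*I*pi/3)) + 1*(3 + 4*exp(-2*I*pi/3) + exp(2*I*pi/3))*conj(exp(2*I*pi/3)) + 1*(4)*conj(1) + 1*(3 + exp(-2*I*pi/3) + 4*exp(2*I*pi/3))*conj(exp(-2*I*pi/3)) + 1*(1 + 3*exp(-2*I*pi/3) + exp(2*I*pi/3) + exp(I*pi/3))*conj(exp(2*I*pi/3))]
      = (1/6)[(8) + (1 + 3*exp(-2*I*pi/3) + exp(2*I*pi/3) + exp(I*pi/3)) + (1 + 3*exp(-2*I*pi/3) + 4*exp(2*I*pi/3)) + (4) + (1 + 4*exp(-2*I*pi/3) + 3*exp(2*I*pi/3)) + (1 + exp(-2*I*pi/3) + exp(-I*pi/3) + 3*exp(2*I*pi/3))] = 6/6 = 1
  <chi_rho, chi_5> = (1/6)[1*(8)*conj(1) + 1*(1 + exp(-2*I*pi/3) + exp(-I*pi/3) + 3*exp(2*I*pi/3))*conj(exp(-I*pi/3)) + 1*(3 + 4*exp(-2*I*pi/3) + exp(2*I*pi/3))*conj(exp(-2*I*pi/3)) + 1*(4)*conj(-1) + 1*(3 + exp(-2*I*pi/3) + 4*exp(2*I*pi/3))*conj(exp(2*I*pi/3)) + 1*(1 + 3*exp(-2*I*pi/3) + exp(2*I*pi/3) + exp(I*pi/3))*conj(exp(I*pi/3))]
      = (1/6)[(8) + (-1) + (4 + exp(-2*I*pi/3) + 3*exp(2*I*pi/3)) + (-4) + (4 + 3*exp(-2*I*pi/3) + exp(2*I*pi/3)) + (-1)] = 6/6 = 1
(Exp terms are combined using exp(i*s)*conj(exp(i*t)) = exp(i*(s-t)), and sums of them are collapsed using the identity that for every m > 1 the m distinct m-th roots of unity sum to 0, e.g. 1 + exp(2*I*pi/3) + exp(-2*I*pi/3) = 0.)
Dimension check: dim(rho) = sum (mult * dim) = 2*1 + 0*1 + 3*1 + 1*1 + 1*1 + 1*1 = 8 = chi_rho(e) = 8.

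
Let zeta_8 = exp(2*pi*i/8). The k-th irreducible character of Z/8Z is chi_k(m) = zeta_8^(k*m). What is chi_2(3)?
chi_2(3) = zeta_8^6 = -I

Details: chi_2(3) = zeta_8^(2*3) = zeta_8^6. Since zeta_8^8 = 1, this equals zeta_8^6 = exp(2*pi*i*6/8) = -I.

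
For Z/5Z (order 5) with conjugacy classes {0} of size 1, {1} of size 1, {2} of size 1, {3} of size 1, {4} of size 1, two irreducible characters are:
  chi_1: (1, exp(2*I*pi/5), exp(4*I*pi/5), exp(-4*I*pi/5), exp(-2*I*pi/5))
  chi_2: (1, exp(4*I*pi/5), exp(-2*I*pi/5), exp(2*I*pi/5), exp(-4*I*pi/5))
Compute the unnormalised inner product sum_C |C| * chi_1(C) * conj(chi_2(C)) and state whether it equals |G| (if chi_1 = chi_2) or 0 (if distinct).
Sum = 0; so <chi_1, chi_2> = 0 (distinct irreducibles are orthogonal).

Derivation: Compute term by term over conjugacy classes (|C| * chi_1(C) * conj(chi_2(C))):
  1*(1)*conj(1) + 1*(exp(2*I*pi/5))*conj(exp(4*I*pi/5)) + 1*(exp(4*I*pi/5))*conj(exp(-2*I*pi/5)) + 1*(exp(-4*I*pi/5))*conj(exp(2*I*pi/5)) + 1*(exp(-2*I*pi/5))*conj(exp(-4*I*pi/5))
  = (1) + (exp(-2*I*pi/5)) + (exp(-4*I*pi/5)) + (exp(4*I*pi/5)) + (exp(2*I*pi/5))
  = 0.
(Exp terms are combined using exp(i*s)*conj(exp(i*t)) = exp(i*(s-t)), and sums of them are collapsed using the identity that for every m > 1 the m distinct m-th roots of unity sum to 0, e.g. 1 + exp(2*I*pi/3) + exp(-2*I*pi/3) = 0.)
Dividing by |G| = 5 gives 0/5 = 0, matching the row-orthogonality relation <chi_1, chi_2> = [chi_1 = chi_2].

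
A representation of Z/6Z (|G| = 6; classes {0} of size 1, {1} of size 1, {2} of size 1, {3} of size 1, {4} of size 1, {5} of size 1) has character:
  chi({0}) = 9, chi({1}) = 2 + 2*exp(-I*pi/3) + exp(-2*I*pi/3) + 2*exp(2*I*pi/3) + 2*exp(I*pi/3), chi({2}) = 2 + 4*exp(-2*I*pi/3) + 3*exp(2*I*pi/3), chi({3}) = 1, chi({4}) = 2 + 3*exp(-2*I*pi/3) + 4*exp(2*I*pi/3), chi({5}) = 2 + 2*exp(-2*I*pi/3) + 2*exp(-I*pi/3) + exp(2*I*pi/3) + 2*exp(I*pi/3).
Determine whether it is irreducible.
Not irreducible (reducible): <chi, chi> = 17 > 1.

Proof sketch: <chi, chi> = (1/|G|) sum_C |C| * |chi(C)|^2 = (1/6)[1*|9|^2 + 1*|2 + 2*exp(-I*pi/3) + exp(-2*I*pi/3) + 2*exp(2*I*pi/3) + 2*exp(I*pi/3)|^2 + 1*|2 + 4*exp(-2*I*pi/3) + 3*exp(2*I*pi/3)|^2 + 1*|1|^2 + 1*|2 + 3*exp(-2*I*pi/3) + 4*exp(2*I*pi/3)|^2 + 1*|2 + 2*exp(-2*I*pi/3) + 2*exp(-I*pi/3) + exp(2*I*pi/3) + 2*exp(I*pi/3)|^2]
  = (1/6)[(81) + (7) + (3) + (1) + (3) + (7)] = 102/6 = 17.
(Exp terms are combined using exp(i*s)*conj(exp(i*t)) = exp(i*(s-t)), and sums of them are collapsed using the identity that for every m > 1 the m distinct m-th roots of unity sum to 0, e.g. 1 + exp(2*I*pi/3) + exp(-2*I*pi/3) = 0.)
A character is irreducible iff <chi, chi> = 1, so this representation is reducible.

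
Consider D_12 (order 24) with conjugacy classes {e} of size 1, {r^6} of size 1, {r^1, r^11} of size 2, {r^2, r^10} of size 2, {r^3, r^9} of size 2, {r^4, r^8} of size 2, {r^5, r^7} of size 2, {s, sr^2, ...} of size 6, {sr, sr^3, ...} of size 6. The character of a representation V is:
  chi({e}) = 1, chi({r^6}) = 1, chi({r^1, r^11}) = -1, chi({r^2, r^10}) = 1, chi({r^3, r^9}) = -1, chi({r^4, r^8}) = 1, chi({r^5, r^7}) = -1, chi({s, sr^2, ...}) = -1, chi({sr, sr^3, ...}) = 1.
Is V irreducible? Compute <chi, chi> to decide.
Irreducible: <chi, chi> = 1.

Reasoning: <chi, chi> = (1/|G|) sum_C |C| * |chi(C)|^2 = (1/24)[1*|1|^2 + 1*|1|^2 + 2*|-1|^2 + 2*|1|^2 + 2*|-1|^2 + 2*|1|^2 + 2*|-1|^2 + 6*|-1|^2 + 6*|1|^2]
  = (1/24)[(1) + (1) + (2) + (2) + (2) + (2) + (2) + (6) + (6)] = 24/24 = 1.
A character is irreducible iff <chi, chi> = 1, so this representation is irreducible.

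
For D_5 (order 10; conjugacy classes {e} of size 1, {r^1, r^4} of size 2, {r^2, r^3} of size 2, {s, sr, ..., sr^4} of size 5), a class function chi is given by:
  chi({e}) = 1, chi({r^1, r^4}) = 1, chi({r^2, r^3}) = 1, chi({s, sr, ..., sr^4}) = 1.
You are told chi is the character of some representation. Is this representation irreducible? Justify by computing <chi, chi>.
Irreducible: <chi, chi> = 1.

Justification: <chi, chi> = (1/|G|) sum_C |C| * |chi(C)|^2 = (1/10)[1*|1|^2 + 2*|1|^2 + 2*|1|^2 + 5*|1|^2]
  = (1/10)[(1) + (2) + (2) + (5)] = 10/10 = 1.
A character is irreducible iff <chi, chi> = 1, so this representation is irreducible.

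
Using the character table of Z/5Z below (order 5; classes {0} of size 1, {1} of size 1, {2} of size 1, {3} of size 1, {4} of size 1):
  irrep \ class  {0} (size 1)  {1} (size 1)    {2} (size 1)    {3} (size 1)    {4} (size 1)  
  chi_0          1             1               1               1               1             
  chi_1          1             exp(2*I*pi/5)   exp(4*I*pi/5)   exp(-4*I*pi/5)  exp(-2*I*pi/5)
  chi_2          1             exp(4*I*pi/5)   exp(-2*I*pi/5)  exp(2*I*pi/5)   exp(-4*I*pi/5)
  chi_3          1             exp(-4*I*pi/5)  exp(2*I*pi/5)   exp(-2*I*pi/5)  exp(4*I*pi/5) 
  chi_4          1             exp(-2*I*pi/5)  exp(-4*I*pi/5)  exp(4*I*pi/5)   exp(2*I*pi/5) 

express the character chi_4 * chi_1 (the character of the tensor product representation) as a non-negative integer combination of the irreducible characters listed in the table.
chi_4 tensor chi_1 = chi_0 (all other irreducibles have multiplicity 0).

Argument: The character of a tensor product is the pointwise product (chi_4 * chi_1)(C) = chi_4(C) * chi_1(C):
  {0}: (1)*(1), {1}: (exp(-2*I*pi/5))*(exp(2*I*pi/5)), {2}: (exp(-4*I*pi/5))*(exp(4*I*pi/5)), {3}: (exp(4*I*pi/5))*(exp(-4*I*pi/5)), {4}: (exp(2*I*pi/5))*(exp(-2*I*pi/5))
so (chi_4 * chi_1) takes values
  {0} -> 1, {1} -> 1, {2} -> 1, {3} -> 1, {4} -> 1.
Now take the inner product of this character with each irreducible chi from the table, <chi_4*chi_1, chi> = (1/5) sum_C |C| (chi_4*chi_1)(C) conj(chi(C)):
  <chi_4*chi_1, chi_0> = (1/5)[1*(1)*conj(1) + 1*(1)*conj(1) + 1*(1)*conj(1) + 1*(1)*conj(1) + 1*(1)*conj(1)]
      = (1/5)[(1) + (1) + (1) + (1) + (1)] = 5/5 = 1
  <chi_4*chi_1, chi_1> = (1/5)[1*(1)*conj(1) + 1*(1)*conj(exp(2*I*pi/5)) + 1*(1)*conj(exp(4*I*pi/5)) + 1*(1)*conj(exp(-4*I*pi/5)) + 1*(1)*conj(exp(-2*I*pi/5))]
      = (1/5)[(1) + (exp(-2*I*pi/5)) + (exp(-4*I*pi/5)) + (exp(4*I*pi/5)) + (exp(2*I*pi/5))] = 0/5 = 0
  <chi_4*chi_1, chi_2> = (1/5)[1*(1)*conj(1) + 1*(1)*conj(exp(4*I*pi/5)) + 1*(1)*conj(exp(-2*I*pi/5)) + 1*(1)*conj(exp(2*I*pi/5)) + 1*(1)*conj(exp(-4*I*pi/5))]
      = (1/5)[(1) + (exp(-4*I*pi/5)) + (exp(2*I*pi/5)) + (exp(-2*I*pi/5)) + (exp(4*I*pi/5))] = 0/5 = 0
  <chi_4*chi_1, chi_3> = (1/5)[1*(1)*conj(1) + 1*(1)*conj(exp(-4*I*pi/5)) + 1*(1)*conj(exp(2*I*pi/5)) + 1*(1)*conj(exp(-2*I*pi/5)) + 1*(1)*conj(exp(4*I*pi/5))]
      = (1/5)[(1) + (exp(4*I*pi/5)) + (exp(-2*I*pi/5)) + (exp(2*I*pi/5)) + (exp(-4*I*pi/5))] = 0/5 = 0
  <chi_4*chi_1, chi_4> = (1/5)[1*(1)*conj(1) + 1*(1)*conj(exp(-2*I*pi/5)) + 1*(1)*conj(exp(-4*I*pi/5)) + 1*(1)*conj(exp(4*I*pi/5)) + 1*(1)*conj(exp(2*I*pi/5))]
      = (1/5)[(1) + (exp(2*I*pi/5)) + (exp(4*I*pi/5)) + (exp(-4*I*pi/5)) + (exp(-2*I*pi/5))] = 0/5 = 0
(Exp terms are combined using exp(i*s)*conj(exp(i*t)) = exp(i*(s-t)), and sums of them are collapsed using the identity that for every m > 1 the m distinct m-th roots of unity sum to 0, e.g. 1 + exp(2*I*pi/3) + exp(-2*I*pi/3) = 0.)
Hence the multiplicities are chi_0: 1. Dimension check: dim(chi_4)*dim(chi_1) = 1*1 = 1 and sum (mult * dim) = 1*1 = 1.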